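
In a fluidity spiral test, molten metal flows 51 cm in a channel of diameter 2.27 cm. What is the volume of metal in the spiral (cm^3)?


Formula: V = pi * (d/2)^2 * L  (cylinder volume)
Radius = 2.27/2 = 1.135 cm
V = pi * 1.135^2 * 51 = 206.4010 cm^3


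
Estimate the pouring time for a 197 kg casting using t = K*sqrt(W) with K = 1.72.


Formula: t = K * sqrt(W)
sqrt(W) = sqrt(197) = 14.03567
t = 1.72 * 14.03567 = 24.1414 s

Final answer: 24.1414 s


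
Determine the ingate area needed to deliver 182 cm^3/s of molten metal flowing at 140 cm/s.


Formula: A_ingate = Q / v  (continuity equation)
A = 182 cm^3/s / 140 cm/s = 1.3000 cm^2

Final answer: 1.3000 cm^2


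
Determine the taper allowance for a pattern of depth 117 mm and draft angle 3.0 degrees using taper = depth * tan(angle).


Formula: taper = depth * tan(draft_angle)
tan(3.0 deg) = 0.0524078
taper = 117 mm * 0.0524078 = 6.1317 mm

Final answer: 6.1317 mm


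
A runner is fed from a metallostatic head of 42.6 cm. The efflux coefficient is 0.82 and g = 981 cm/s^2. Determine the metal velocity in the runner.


Formula: v = Cd * sqrt(2 * g * h)  (Torricelli with discharge coefficient)
2*g*h = 2 * 981 * 42.6 = 83581.2 cm^2/s^2
sqrt(83581.2) = 289.10413 cm/s
v = 0.82 * 289.10413 = 237.0654 cm/s

Final answer: 237.0654 cm/s


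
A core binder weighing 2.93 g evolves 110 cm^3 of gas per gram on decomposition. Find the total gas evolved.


Formula: V_gas = W_binder * gas_evolution_rate
V = 2.93 g * 110 cm^3/g = 322.3000 cm^3

Final answer: 322.3000 cm^3


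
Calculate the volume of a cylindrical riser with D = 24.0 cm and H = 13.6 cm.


Formula: V = pi * (D/2)^2 * H  (cylinder volume)
Radius = D/2 = 24.0/2 = 12.0 cm
V = pi * 12.0^2 * 13.6 = 6152.4951 cm^3

Answer: 6152.4951 cm^3


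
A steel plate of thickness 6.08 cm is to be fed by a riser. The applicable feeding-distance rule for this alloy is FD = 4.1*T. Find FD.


Formula: FD = 4.1 * T  (riser feeding-distance rule)
FD = 4.1 * 6.08 cm = 24.9280 cm

Final answer: 24.9280 cm


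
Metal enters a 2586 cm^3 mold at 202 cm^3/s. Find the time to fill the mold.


Formula: t_fill = V_mold / Q_flow
t = 2586 cm^3 / 202 cm^3/s = 12.8020 s

12.8020 s


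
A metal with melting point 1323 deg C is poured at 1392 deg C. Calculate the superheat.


Formula: Superheat = T_pour - T_melt
Superheat = 1392 - 1323 = 69 deg C

69 deg C


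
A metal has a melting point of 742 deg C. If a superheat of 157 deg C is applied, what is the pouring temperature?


Formula: T_pour = T_melt + Superheat
T_pour = 742 + 157 = 899 deg C


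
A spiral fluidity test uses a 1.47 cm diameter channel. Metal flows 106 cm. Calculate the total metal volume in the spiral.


Formula: V = pi * (d/2)^2 * L  (cylinder volume)
Radius = 1.47/2 = 0.735 cm
V = pi * 0.735^2 * 106 = 179.8997 cm^3


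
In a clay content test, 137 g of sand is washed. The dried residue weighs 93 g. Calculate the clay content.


Formula: Clay% = (W_total - W_washed) / W_total * 100
Clay mass = 137 - 93 = 44 g
Clay% = 44 / 137 * 100 = 32.1168%

32.1168%


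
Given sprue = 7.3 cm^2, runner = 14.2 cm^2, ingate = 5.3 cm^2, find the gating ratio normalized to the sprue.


Sprue:Runner:Ingate = 1 : 14.2/7.3 : 5.3/7.3 = 1:1.95:0.73

1:1.95:0.73


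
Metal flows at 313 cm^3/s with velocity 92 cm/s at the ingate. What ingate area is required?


Formula: A_ingate = Q / v  (continuity equation)
A = 313 cm^3/s / 92 cm/s = 3.4022 cm^2

Answer: 3.4022 cm^2


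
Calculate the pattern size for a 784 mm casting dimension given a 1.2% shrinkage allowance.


Formula: L_pattern = L_casting * (1 + shrinkage_rate/100)
Shrinkage factor = 1 + 1.2/100 = 1.012
L_pattern = 784 mm * 1.012 = 793.4080 mm

793.4080 mm


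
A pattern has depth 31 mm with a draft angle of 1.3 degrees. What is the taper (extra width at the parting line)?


Formula: taper = depth * tan(draft_angle)
tan(1.3 deg) = 0.0226932
taper = 31 mm * 0.0226932 = 0.7035 mm

Answer: 0.7035 mm


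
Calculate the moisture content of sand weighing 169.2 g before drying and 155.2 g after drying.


Formula: MC = (W_wet - W_dry) / W_wet * 100
Water mass = 169.2 - 155.2 = 14.0 g
MC = 14.0 / 169.2 * 100 = 8.2742%

Answer: 8.2742%


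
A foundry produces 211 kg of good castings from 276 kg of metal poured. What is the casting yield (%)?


Formula: Casting Yield = (W_good / W_total) * 100
Yield = (211 kg / 276 kg) * 100 = 76.4493%

Answer: 76.4493%


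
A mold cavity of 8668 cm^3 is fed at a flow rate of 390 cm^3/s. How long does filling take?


Formula: t_fill = V_mold / Q_flow
t = 8668 cm^3 / 390 cm^3/s = 22.2256 s

Final answer: 22.2256 s


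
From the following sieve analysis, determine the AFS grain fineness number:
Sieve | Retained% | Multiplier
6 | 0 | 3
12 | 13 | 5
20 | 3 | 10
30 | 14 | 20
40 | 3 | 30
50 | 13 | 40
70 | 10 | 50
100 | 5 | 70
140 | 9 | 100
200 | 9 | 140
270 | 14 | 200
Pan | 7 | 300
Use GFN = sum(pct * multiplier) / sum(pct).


Formula: GFN = sum(pct * multiplier) / sum(pct)
sum(pct * multiplier) = 8895
sum(pct) = 100
GFN = 8895 / 100 = 88.95


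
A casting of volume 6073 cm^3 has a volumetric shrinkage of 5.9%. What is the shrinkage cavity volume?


Formula: V_shrink = V_casting * shrinkage_pct / 100
V_shrink = 6073 cm^3 * 5.9 / 100 = 358.3070 cm^3


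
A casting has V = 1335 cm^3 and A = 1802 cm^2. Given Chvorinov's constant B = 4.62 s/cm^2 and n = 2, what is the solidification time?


Formula: t_s = B * (V/A)^n  (Chvorinov's rule, n=2)
Modulus M = V/A = 1335/1802 = 0.740844 cm
M^2 = 0.740844^2 = 0.548850 cm^2
t_s = 4.62 * 0.548850 = 2.5357 s


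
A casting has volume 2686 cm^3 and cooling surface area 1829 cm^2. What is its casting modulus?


Formula: Casting Modulus M = V / A
M = 2686 cm^3 / 1829 cm^2 = 1.4686 cm


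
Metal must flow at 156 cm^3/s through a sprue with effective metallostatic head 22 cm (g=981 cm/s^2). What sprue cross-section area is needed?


Formula: v = sqrt(2*g*h), A = Q/v
Velocity: v = sqrt(2 * 981 * 22) = sqrt(43164) = 207.7595 cm/s
Sprue area: A = Q / v = 156 / 207.7595 = 0.7509 cm^2


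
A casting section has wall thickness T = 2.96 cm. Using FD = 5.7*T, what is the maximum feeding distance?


Formula: FD = 5.7 * T  (riser feeding-distance rule)
FD = 5.7 * 2.96 cm = 16.8720 cm

Final answer: 16.8720 cm


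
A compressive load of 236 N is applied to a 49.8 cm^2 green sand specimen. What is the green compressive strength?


Formula: Compressive Strength = Force / Area
Strength = 236 N / 49.8 cm^2 = 4.7390 N/cm^2

Answer: 4.7390 N/cm^2


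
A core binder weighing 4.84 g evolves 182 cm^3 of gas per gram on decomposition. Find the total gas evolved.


Formula: V_gas = W_binder * gas_evolution_rate
V = 4.84 g * 182 cm^3/g = 880.8800 cm^3

880.8800 cm^3


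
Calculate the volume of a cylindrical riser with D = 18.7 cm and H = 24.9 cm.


Formula: V = pi * (D/2)^2 * H  (cylinder volume)
Radius = D/2 = 18.7/2 = 9.35 cm
V = pi * 9.35^2 * 24.9 = 6838.6825 cm^3

6838.6825 cm^3


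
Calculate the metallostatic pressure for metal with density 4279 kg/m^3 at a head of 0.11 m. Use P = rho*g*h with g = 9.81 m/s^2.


Formula: P = rho * g * h
rho * g = 4279 * 9.81 = 41976.99 N/m^3
P = 41976.99 * 0.11 = 4617.4689 Pa

4617.4689 Pa


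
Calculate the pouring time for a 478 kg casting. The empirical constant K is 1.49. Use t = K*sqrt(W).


Formula: t = K * sqrt(W)
sqrt(W) = sqrt(478) = 21.86321
t = 1.49 * 21.86321 = 32.5762 s

Final answer: 32.5762 s


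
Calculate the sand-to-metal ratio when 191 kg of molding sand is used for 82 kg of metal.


Formula: Sand-to-Metal Ratio = W_sand / W_metal
Ratio = 191 kg / 82 kg = 2.3293

Answer: 2.3293


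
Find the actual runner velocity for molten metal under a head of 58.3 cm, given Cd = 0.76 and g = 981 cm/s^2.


Formula: v = Cd * sqrt(2 * g * h)  (Torricelli with discharge coefficient)
2*g*h = 2 * 981 * 58.3 = 114384.6 cm^2/s^2
sqrt(114384.6) = 338.20792 cm/s
v = 0.76 * 338.20792 = 257.0380 cm/s

Final answer: 257.0380 cm/s


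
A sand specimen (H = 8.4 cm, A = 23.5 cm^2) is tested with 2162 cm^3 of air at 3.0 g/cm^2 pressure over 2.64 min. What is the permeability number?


Formula: Permeability Number P = (V * H) / (p * A * t)
Numerator: V * H = 2162 * 8.4 = 18160.8
Denominator: p * A * t = 3.0 * 23.5 * 2.64 = 186.12
P = 18160.8 / 186.12 = 97.5758

Final answer: 97.5758


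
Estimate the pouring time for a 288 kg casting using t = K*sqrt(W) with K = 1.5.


Formula: t = K * sqrt(W)
sqrt(W) = sqrt(288) = 16.97056
t = 1.5 * 16.97056 = 25.4558 s

25.4558 s


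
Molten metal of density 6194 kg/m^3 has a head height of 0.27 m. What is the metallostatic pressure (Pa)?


Formula: P = rho * g * h
rho * g = 6194 * 9.81 = 60763.14 N/m^3
P = 60763.14 * 0.27 = 16406.0478 Pa

Answer: 16406.0478 Pa


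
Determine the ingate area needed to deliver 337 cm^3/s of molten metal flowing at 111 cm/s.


Formula: A_ingate = Q / v  (continuity equation)
A = 337 cm^3/s / 111 cm/s = 3.0360 cm^2

Answer: 3.0360 cm^2


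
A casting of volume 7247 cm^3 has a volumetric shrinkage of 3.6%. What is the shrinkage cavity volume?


Formula: V_shrink = V_casting * shrinkage_pct / 100
V_shrink = 7247 cm^3 * 3.6 / 100 = 260.8920 cm^3

Answer: 260.8920 cm^3


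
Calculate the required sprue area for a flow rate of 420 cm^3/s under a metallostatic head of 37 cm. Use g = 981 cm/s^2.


Formula: v = sqrt(2*g*h), A = Q/v
Velocity: v = sqrt(2 * 981 * 37) = sqrt(72594) = 269.4327 cm/s
Sprue area: A = Q / v = 420 / 269.4327 = 1.5588 cm^2


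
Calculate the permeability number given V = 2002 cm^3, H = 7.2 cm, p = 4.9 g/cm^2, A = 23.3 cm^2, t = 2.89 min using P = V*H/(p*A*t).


Formula: Permeability Number P = (V * H) / (p * A * t)
Numerator: V * H = 2002 * 7.2 = 14414.4
Denominator: p * A * t = 4.9 * 23.3 * 2.89 = 329.9513
P = 14414.4 / 329.9513 = 43.6864


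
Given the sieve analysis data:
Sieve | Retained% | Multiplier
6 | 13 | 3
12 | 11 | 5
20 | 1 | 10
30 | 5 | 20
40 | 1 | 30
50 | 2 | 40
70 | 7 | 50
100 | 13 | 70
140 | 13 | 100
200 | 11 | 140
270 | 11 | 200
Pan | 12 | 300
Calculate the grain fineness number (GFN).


Formula: GFN = sum(pct * multiplier) / sum(pct)
sum(pct * multiplier) = 10214
sum(pct) = 100
GFN = 10214 / 100 = 102.14


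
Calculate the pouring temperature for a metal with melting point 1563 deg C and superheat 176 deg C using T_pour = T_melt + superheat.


Formula: T_pour = T_melt + Superheat
T_pour = 1563 + 176 = 1739 deg C

1739 deg C


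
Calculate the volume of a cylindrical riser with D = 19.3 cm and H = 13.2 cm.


Formula: V = pi * (D/2)^2 * H  (cylinder volume)
Radius = D/2 = 19.3/2 = 9.65 cm
V = pi * 9.65^2 * 13.2 = 3861.6991 cm^3

Final answer: 3861.6991 cm^3


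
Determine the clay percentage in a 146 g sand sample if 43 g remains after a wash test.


Formula: Clay% = (W_total - W_washed) / W_total * 100
Clay mass = 146 - 43 = 103 g
Clay% = 103 / 146 * 100 = 70.5479%


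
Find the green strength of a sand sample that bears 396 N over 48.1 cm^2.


Formula: Compressive Strength = Force / Area
Strength = 396 N / 48.1 cm^2 = 8.2328 N/cm^2

Answer: 8.2328 N/cm^2


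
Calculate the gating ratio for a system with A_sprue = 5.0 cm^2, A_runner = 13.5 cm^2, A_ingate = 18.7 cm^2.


Sprue:Runner:Ingate = 1 : 13.5/5.0 : 18.7/5.0 = 1:2.70:3.74

1:2.70:3.74


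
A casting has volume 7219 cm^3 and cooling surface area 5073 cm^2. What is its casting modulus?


Formula: Casting Modulus M = V / A
M = 7219 cm^3 / 5073 cm^2 = 1.4230 cm

Answer: 1.4230 cm


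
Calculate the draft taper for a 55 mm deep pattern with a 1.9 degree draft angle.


Formula: taper = depth * tan(draft_angle)
tan(1.9 deg) = 0.0331734
taper = 55 mm * 0.0331734 = 1.8245 mm


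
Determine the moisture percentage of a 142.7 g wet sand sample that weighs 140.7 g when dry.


Formula: MC = (W_wet - W_dry) / W_wet * 100
Water mass = 142.7 - 140.7 = 2.0 g
MC = 2.0 / 142.7 * 100 = 1.4015%

Final answer: 1.4015%


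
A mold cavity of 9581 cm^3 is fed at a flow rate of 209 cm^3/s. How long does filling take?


Formula: t_fill = V_mold / Q_flow
t = 9581 cm^3 / 209 cm^3/s = 45.8421 s


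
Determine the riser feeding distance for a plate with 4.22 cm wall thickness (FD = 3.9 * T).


Formula: FD = 3.9 * T  (riser feeding-distance rule)
FD = 3.9 * 4.22 cm = 16.4580 cm

16.4580 cm


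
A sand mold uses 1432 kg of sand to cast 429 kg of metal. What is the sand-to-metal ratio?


Formula: Sand-to-Metal Ratio = W_sand / W_metal
Ratio = 1432 kg / 429 kg = 3.3380

3.3380


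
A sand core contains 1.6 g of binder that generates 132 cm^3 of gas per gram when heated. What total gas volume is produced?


Formula: V_gas = W_binder * gas_evolution_rate
V = 1.6 g * 132 cm^3/g = 211.2000 cm^3

Answer: 211.2000 cm^3


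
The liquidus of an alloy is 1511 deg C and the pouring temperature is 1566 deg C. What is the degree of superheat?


Formula: Superheat = T_pour - T_melt
Superheat = 1566 - 1511 = 55 deg C

Final answer: 55 deg C


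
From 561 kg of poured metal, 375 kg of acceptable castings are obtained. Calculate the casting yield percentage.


Formula: Casting Yield = (W_good / W_total) * 100
Yield = (375 kg / 561 kg) * 100 = 66.8449%

66.8449%


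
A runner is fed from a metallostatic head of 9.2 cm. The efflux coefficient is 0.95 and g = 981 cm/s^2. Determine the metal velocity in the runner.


Formula: v = Cd * sqrt(2 * g * h)  (Torricelli with discharge coefficient)
2*g*h = 2 * 981 * 9.2 = 18050.4 cm^2/s^2
sqrt(18050.4) = 134.35178 cm/s
v = 0.95 * 134.35178 = 127.6342 cm/s

Final answer: 127.6342 cm/s


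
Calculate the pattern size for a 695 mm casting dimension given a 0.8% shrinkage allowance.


Formula: L_pattern = L_casting * (1 + shrinkage_rate/100)
Shrinkage factor = 1 + 0.8/100 = 1.008
L_pattern = 695 mm * 1.008 = 700.5600 mm


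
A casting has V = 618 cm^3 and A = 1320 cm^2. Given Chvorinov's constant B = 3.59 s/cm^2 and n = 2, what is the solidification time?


Formula: t_s = B * (V/A)^n  (Chvorinov's rule, n=2)
Modulus M = V/A = 618/1320 = 0.468182 cm
M^2 = 0.468182^2 = 0.219194 cm^2
t_s = 3.59 * 0.219194 = 0.7869 s


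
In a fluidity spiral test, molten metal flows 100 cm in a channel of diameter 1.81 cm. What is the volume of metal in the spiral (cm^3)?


Formula: V = pi * (d/2)^2 * L  (cylinder volume)
Radius = 1.81/2 = 0.905 cm
V = pi * 0.905^2 * 100 = 257.3043 cm^3

Answer: 257.3043 cm^3


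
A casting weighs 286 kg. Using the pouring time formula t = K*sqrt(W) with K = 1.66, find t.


Formula: t = K * sqrt(W)
sqrt(W) = sqrt(286) = 16.91153
t = 1.66 * 16.91153 = 28.0731 s

28.0731 s


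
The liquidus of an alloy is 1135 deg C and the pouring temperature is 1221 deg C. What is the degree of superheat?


Formula: Superheat = T_pour - T_melt
Superheat = 1221 - 1135 = 86 deg C

Final answer: 86 deg C


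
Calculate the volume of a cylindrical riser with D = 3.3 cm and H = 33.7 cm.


Formula: V = pi * (D/2)^2 * H  (cylinder volume)
Radius = D/2 = 3.3/2 = 1.65 cm
V = pi * 1.65^2 * 33.7 = 288.2356 cm^3

Final answer: 288.2356 cm^3


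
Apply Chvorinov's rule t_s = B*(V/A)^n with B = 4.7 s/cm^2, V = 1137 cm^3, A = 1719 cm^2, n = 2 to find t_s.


Formula: t_s = B * (V/A)^n  (Chvorinov's rule, n=2)
Modulus M = V/A = 1137/1719 = 0.661431 cm
M^2 = 0.661431^2 = 0.437491 cm^2
t_s = 4.7 * 0.437491 = 2.0562 s


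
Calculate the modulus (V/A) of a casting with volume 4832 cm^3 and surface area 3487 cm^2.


Formula: Casting Modulus M = V / A
M = 4832 cm^3 / 3487 cm^2 = 1.3857 cm

Answer: 1.3857 cm


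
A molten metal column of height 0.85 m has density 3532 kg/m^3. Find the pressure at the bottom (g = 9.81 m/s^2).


Formula: P = rho * g * h
rho * g = 3532 * 9.81 = 34648.92 N/m^3
P = 34648.92 * 0.85 = 29451.5820 Pa

29451.5820 Pa


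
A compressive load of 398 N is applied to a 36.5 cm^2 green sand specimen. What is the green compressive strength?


Formula: Compressive Strength = Force / Area
Strength = 398 N / 36.5 cm^2 = 10.9041 N/cm^2


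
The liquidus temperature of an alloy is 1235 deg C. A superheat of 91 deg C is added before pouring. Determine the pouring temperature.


Formula: T_pour = T_melt + Superheat
T_pour = 1235 + 91 = 1326 deg C

Answer: 1326 deg C


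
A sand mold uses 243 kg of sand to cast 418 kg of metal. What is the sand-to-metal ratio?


Formula: Sand-to-Metal Ratio = W_sand / W_metal
Ratio = 243 kg / 418 kg = 0.5813

Final answer: 0.5813


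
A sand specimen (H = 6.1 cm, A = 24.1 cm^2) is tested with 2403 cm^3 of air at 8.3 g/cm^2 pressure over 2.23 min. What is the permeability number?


Formula: Permeability Number P = (V * H) / (p * A * t)
Numerator: V * H = 2403 * 6.1 = 14658.3
Denominator: p * A * t = 8.3 * 24.1 * 2.23 = 446.0669
P = 14658.3 / 446.0669 = 32.8612

32.8612


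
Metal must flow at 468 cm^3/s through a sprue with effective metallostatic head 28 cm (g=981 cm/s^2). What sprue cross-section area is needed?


Formula: v = sqrt(2*g*h), A = Q/v
Velocity: v = sqrt(2 * 981 * 28) = sqrt(54936) = 234.3843 cm/s
Sprue area: A = Q / v = 468 / 234.3843 = 1.9967 cm^2

Final answer: 1.9967 cm^2


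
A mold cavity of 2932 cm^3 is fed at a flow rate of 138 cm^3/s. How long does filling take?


Formula: t_fill = V_mold / Q_flow
t = 2932 cm^3 / 138 cm^3/s = 21.2464 s

Answer: 21.2464 s


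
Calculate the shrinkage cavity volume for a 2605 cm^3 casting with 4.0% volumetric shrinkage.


Formula: V_shrink = V_casting * shrinkage_pct / 100
V_shrink = 2605 cm^3 * 4.0 / 100 = 104.2000 cm^3

104.2000 cm^3


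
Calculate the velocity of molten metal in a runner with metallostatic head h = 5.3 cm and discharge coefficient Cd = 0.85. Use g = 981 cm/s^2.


Formula: v = Cd * sqrt(2 * g * h)  (Torricelli with discharge coefficient)
2*g*h = 2 * 981 * 5.3 = 10398.6 cm^2/s^2
sqrt(10398.6) = 101.97353 cm/s
v = 0.85 * 101.97353 = 86.6775 cm/s

86.6775 cm/s


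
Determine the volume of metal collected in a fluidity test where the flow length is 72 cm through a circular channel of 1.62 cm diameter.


Formula: V = pi * (d/2)^2 * L  (cylinder volume)
Radius = 1.62/2 = 0.81 cm
V = pi * 0.81^2 * 72 = 148.4063 cm^3

148.4063 cm^3


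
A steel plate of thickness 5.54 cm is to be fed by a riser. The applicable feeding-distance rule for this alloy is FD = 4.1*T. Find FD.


Formula: FD = 4.1 * T  (riser feeding-distance rule)
FD = 4.1 * 5.54 cm = 22.7140 cm


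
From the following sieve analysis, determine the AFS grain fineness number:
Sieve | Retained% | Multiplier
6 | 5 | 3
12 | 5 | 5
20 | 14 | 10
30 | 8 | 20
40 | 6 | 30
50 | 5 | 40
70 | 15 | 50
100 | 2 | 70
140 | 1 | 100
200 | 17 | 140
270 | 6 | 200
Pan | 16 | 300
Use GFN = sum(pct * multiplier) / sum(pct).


Formula: GFN = sum(pct * multiplier) / sum(pct)
sum(pct * multiplier) = 10090
sum(pct) = 100
GFN = 10090 / 100 = 100.90


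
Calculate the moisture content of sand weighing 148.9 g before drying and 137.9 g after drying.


Formula: MC = (W_wet - W_dry) / W_wet * 100
Water mass = 148.9 - 137.9 = 11.0 g
MC = 11.0 / 148.9 * 100 = 7.3875%

Answer: 7.3875%


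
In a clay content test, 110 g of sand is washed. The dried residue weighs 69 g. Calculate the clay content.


Formula: Clay% = (W_total - W_washed) / W_total * 100
Clay mass = 110 - 69 = 41 g
Clay% = 41 / 110 * 100 = 37.2727%

37.2727%


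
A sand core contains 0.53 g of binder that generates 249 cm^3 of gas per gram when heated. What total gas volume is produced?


Formula: V_gas = W_binder * gas_evolution_rate
V = 0.53 g * 249 cm^3/g = 131.9700 cm^3

131.9700 cm^3


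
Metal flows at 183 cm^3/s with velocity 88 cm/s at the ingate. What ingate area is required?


Formula: A_ingate = Q / v  (continuity equation)
A = 183 cm^3/s / 88 cm/s = 2.0795 cm^2

2.0795 cm^2


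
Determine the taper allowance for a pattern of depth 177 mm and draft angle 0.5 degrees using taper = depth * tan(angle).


Formula: taper = depth * tan(draft_angle)
tan(0.5 deg) = 0.0087269
taper = 177 mm * 0.0087269 = 1.5447 mm


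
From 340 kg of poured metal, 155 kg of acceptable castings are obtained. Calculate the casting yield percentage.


Formula: Casting Yield = (W_good / W_total) * 100
Yield = (155 kg / 340 kg) * 100 = 45.5882%


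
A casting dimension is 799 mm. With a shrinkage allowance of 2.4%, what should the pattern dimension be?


Formula: L_pattern = L_casting * (1 + shrinkage_rate/100)
Shrinkage factor = 1 + 2.4/100 = 1.024
L_pattern = 799 mm * 1.024 = 818.1760 mm

818.1760 mm


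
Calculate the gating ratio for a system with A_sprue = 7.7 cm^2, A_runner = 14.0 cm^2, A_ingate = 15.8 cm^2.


Sprue:Runner:Ingate = 1 : 14.0/7.7 : 15.8/7.7 = 1:1.82:2.05


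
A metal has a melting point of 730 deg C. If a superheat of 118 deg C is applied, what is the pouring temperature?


Formula: T_pour = T_melt + Superheat
T_pour = 730 + 118 = 848 deg C

Final answer: 848 deg C


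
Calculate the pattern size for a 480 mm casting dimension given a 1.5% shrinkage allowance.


Formula: L_pattern = L_casting * (1 + shrinkage_rate/100)
Shrinkage factor = 1 + 1.5/100 = 1.015
L_pattern = 480 mm * 1.015 = 487.2000 mm

Answer: 487.2000 mm


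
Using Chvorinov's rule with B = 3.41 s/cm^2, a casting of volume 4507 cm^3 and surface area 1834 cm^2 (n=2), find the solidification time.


Formula: t_s = B * (V/A)^n  (Chvorinov's rule, n=2)
Modulus M = V/A = 4507/1834 = 2.457470 cm
M^2 = 2.457470^2 = 6.039159 cm^2
t_s = 3.41 * 6.039159 = 20.5935 s

Final answer: 20.5935 s


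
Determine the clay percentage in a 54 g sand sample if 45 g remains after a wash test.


Formula: Clay% = (W_total - W_washed) / W_total * 100
Clay mass = 54 - 45 = 9 g
Clay% = 9 / 54 * 100 = 16.6667%

16.6667%


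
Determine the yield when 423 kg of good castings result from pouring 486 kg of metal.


Formula: Casting Yield = (W_good / W_total) * 100
Yield = (423 kg / 486 kg) * 100 = 87.0370%


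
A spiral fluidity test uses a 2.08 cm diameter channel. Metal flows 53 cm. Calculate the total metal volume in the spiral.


Formula: V = pi * (d/2)^2 * L  (cylinder volume)
Radius = 2.08/2 = 1.04 cm
V = pi * 1.04^2 * 53 = 180.0912 cm^3

180.0912 cm^3


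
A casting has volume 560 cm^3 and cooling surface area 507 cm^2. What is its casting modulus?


Formula: Casting Modulus M = V / A
M = 560 cm^3 / 507 cm^2 = 1.1045 cm

Answer: 1.1045 cm


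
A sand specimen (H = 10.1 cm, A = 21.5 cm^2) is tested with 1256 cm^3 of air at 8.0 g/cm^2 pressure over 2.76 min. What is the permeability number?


Formula: Permeability Number P = (V * H) / (p * A * t)
Numerator: V * H = 1256 * 10.1 = 12685.6
Denominator: p * A * t = 8.0 * 21.5 * 2.76 = 474.72
P = 12685.6 / 474.72 = 26.7223

Answer: 26.7223


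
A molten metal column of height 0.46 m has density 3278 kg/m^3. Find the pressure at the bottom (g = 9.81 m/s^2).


Formula: P = rho * g * h
rho * g = 3278 * 9.81 = 32157.18 N/m^3
P = 32157.18 * 0.46 = 14792.3028 Pa

14792.3028 Pa


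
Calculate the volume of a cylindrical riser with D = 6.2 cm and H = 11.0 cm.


Formula: V = pi * (D/2)^2 * H  (cylinder volume)
Radius = D/2 = 6.2/2 = 3.1 cm
V = pi * 3.1^2 * 11.0 = 332.0978 cm^3

Final answer: 332.0978 cm^3


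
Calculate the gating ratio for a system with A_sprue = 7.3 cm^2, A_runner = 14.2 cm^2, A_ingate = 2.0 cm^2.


Sprue:Runner:Ingate = 1 : 14.2/7.3 : 2.0/7.3 = 1:1.95:0.27

Answer: 1:1.95:0.27


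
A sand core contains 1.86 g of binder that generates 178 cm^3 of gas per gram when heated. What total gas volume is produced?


Formula: V_gas = W_binder * gas_evolution_rate
V = 1.86 g * 178 cm^3/g = 331.0800 cm^3

Final answer: 331.0800 cm^3


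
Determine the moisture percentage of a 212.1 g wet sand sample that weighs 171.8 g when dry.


Formula: MC = (W_wet - W_dry) / W_wet * 100
Water mass = 212.1 - 171.8 = 40.3 g
MC = 40.3 / 212.1 * 100 = 19.0005%

Final answer: 19.0005%


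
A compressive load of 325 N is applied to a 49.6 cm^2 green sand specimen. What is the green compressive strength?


Formula: Compressive Strength = Force / Area
Strength = 325 N / 49.6 cm^2 = 6.5524 N/cm^2

6.5524 N/cm^2


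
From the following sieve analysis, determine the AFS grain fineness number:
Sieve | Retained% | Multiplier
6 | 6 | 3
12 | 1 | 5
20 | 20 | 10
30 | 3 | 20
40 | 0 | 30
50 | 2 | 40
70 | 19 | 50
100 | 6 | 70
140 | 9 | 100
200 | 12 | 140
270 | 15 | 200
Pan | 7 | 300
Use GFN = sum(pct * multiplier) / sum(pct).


Formula: GFN = sum(pct * multiplier) / sum(pct)
sum(pct * multiplier) = 9413
sum(pct) = 100
GFN = 9413 / 100 = 94.13

94.13


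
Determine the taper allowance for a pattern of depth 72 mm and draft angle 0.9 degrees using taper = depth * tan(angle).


Formula: taper = depth * tan(draft_angle)
tan(0.9 deg) = 0.0157093
taper = 72 mm * 0.0157093 = 1.1311 mm

1.1311 mm


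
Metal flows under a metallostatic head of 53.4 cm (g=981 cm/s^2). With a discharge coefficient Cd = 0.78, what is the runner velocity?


Formula: v = Cd * sqrt(2 * g * h)  (Torricelli with discharge coefficient)
2*g*h = 2 * 981 * 53.4 = 104770.8 cm^2/s^2
sqrt(104770.8) = 323.68318 cm/s
v = 0.78 * 323.68318 = 252.4729 cm/s


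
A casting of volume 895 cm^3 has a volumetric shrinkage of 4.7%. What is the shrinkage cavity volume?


Formula: V_shrink = V_casting * shrinkage_pct / 100
V_shrink = 895 cm^3 * 4.7 / 100 = 42.0650 cm^3

Final answer: 42.0650 cm^3


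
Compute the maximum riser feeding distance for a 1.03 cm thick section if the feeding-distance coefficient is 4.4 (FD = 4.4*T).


Formula: FD = 4.4 * T  (riser feeding-distance rule)
FD = 4.4 * 1.03 cm = 4.5320 cm


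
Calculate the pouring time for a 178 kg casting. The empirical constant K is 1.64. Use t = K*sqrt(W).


Formula: t = K * sqrt(W)
sqrt(W) = sqrt(178) = 13.34166
t = 1.64 * 13.34166 = 21.8803 s

21.8803 s


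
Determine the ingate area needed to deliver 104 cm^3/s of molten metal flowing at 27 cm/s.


Formula: A_ingate = Q / v  (continuity equation)
A = 104 cm^3/s / 27 cm/s = 3.8519 cm^2


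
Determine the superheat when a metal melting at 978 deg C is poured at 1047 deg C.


Formula: Superheat = T_pour - T_melt
Superheat = 1047 - 978 = 69 deg C


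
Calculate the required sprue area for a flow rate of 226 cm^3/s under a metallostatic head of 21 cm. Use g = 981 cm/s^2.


Formula: v = sqrt(2*g*h), A = Q/v
Velocity: v = sqrt(2 * 981 * 21) = sqrt(41202) = 202.9828 cm/s
Sprue area: A = Q / v = 226 / 202.9828 = 1.1134 cm^2

Final answer: 1.1134 cm^2


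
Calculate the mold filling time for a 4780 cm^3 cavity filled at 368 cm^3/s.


Formula: t_fill = V_mold / Q_flow
t = 4780 cm^3 / 368 cm^3/s = 12.9891 s


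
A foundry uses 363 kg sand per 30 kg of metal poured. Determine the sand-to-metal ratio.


Formula: Sand-to-Metal Ratio = W_sand / W_metal
Ratio = 363 kg / 30 kg = 12.1000

Answer: 12.1000


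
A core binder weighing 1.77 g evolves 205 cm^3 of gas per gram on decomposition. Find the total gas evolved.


Formula: V_gas = W_binder * gas_evolution_rate
V = 1.77 g * 205 cm^3/g = 362.8500 cm^3

Final answer: 362.8500 cm^3


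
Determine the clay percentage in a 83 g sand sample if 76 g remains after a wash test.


Formula: Clay% = (W_total - W_washed) / W_total * 100
Clay mass = 83 - 76 = 7 g
Clay% = 7 / 83 * 100 = 8.4337%


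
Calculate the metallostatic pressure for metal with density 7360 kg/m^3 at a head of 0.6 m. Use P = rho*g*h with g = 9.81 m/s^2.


Formula: P = rho * g * h
rho * g = 7360 * 9.81 = 72201.6 N/m^3
P = 72201.6 * 0.6 = 43320.9600 Pa

43320.9600 Pa


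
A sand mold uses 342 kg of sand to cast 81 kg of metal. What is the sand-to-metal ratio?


Formula: Sand-to-Metal Ratio = W_sand / W_metal
Ratio = 342 kg / 81 kg = 4.2222

Final answer: 4.2222


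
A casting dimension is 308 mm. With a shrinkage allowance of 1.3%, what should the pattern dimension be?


Formula: L_pattern = L_casting * (1 + shrinkage_rate/100)
Shrinkage factor = 1 + 1.3/100 = 1.013
L_pattern = 308 mm * 1.013 = 312.0040 mm

Final answer: 312.0040 mm


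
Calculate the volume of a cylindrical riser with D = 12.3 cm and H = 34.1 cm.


Formula: V = pi * (D/2)^2 * H  (cylinder volume)
Radius = D/2 = 12.3/2 = 6.15 cm
V = pi * 6.15^2 * 34.1 = 4051.8605 cm^3

Final answer: 4051.8605 cm^3


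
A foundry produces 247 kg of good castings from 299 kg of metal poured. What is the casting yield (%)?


Formula: Casting Yield = (W_good / W_total) * 100
Yield = (247 kg / 299 kg) * 100 = 82.6087%


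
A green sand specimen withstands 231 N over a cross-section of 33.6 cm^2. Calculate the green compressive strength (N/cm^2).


Formula: Compressive Strength = Force / Area
Strength = 231 N / 33.6 cm^2 = 6.8750 N/cm^2

6.8750 N/cm^2


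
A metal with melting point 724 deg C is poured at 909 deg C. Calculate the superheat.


Formula: Superheat = T_pour - T_melt
Superheat = 909 - 724 = 185 deg C

Answer: 185 deg C


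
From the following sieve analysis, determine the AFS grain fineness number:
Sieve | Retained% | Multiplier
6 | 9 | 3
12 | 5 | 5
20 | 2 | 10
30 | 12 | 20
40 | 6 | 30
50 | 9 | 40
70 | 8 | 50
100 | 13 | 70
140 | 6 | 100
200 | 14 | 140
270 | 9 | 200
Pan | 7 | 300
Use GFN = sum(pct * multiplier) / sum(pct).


Formula: GFN = sum(pct * multiplier) / sum(pct)
sum(pct * multiplier) = 8622
sum(pct) = 100
GFN = 8622 / 100 = 86.22

86.22


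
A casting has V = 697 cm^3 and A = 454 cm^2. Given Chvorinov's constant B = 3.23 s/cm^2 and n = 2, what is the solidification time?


Formula: t_s = B * (V/A)^n  (Chvorinov's rule, n=2)
Modulus M = V/A = 697/454 = 1.535242 cm
M^2 = 1.535242^2 = 2.356968 cm^2
t_s = 3.23 * 2.356968 = 7.6130 s


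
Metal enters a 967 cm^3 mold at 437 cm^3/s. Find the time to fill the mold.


Formula: t_fill = V_mold / Q_flow
t = 967 cm^3 / 437 cm^3/s = 2.2128 s

Answer: 2.2128 s


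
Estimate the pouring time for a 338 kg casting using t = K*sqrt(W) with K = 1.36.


Formula: t = K * sqrt(W)
sqrt(W) = sqrt(338) = 18.38478
t = 1.36 * 18.38478 = 25.0033 s

25.0033 s


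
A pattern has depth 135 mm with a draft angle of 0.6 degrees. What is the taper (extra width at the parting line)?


Formula: taper = depth * tan(draft_angle)
tan(0.6 deg) = 0.0104724
taper = 135 mm * 0.0104724 = 1.4138 mm


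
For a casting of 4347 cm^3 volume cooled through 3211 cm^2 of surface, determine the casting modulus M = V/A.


Formula: Casting Modulus M = V / A
M = 4347 cm^3 / 3211 cm^2 = 1.3538 cm

Answer: 1.3538 cm


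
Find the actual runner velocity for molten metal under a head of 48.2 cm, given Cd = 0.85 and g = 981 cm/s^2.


Formula: v = Cd * sqrt(2 * g * h)  (Torricelli with discharge coefficient)
2*g*h = 2 * 981 * 48.2 = 94568.4 cm^2/s^2
sqrt(94568.4) = 307.51976 cm/s
v = 0.85 * 307.51976 = 261.3918 cm/s

261.3918 cm/s


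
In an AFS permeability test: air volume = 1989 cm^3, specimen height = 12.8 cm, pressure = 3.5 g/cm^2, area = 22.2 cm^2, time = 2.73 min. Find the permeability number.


Formula: Permeability Number P = (V * H) / (p * A * t)
Numerator: V * H = 1989 * 12.8 = 25459.2
Denominator: p * A * t = 3.5 * 22.2 * 2.73 = 212.121
P = 25459.2 / 212.121 = 120.0221

120.0221


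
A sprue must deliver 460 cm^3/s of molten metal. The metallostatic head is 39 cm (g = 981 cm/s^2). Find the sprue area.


Formula: v = sqrt(2*g*h), A = Q/v
Velocity: v = sqrt(2 * 981 * 39) = sqrt(76518) = 276.6189 cm/s
Sprue area: A = Q / v = 460 / 276.6189 = 1.6629 cm^2

Answer: 1.6629 cm^2


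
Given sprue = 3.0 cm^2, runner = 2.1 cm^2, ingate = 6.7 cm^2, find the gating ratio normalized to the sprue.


Sprue:Runner:Ingate = 1 : 2.1/3.0 : 6.7/3.0 = 1:0.70:2.23


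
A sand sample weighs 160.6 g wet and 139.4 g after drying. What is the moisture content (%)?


Formula: MC = (W_wet - W_dry) / W_wet * 100
Water mass = 160.6 - 139.4 = 21.2 g
MC = 21.2 / 160.6 * 100 = 13.2005%


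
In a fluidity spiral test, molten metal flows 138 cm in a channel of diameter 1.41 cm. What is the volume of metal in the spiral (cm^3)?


Formula: V = pi * (d/2)^2 * L  (cylinder volume)
Radius = 1.41/2 = 0.705 cm
V = pi * 0.705^2 * 138 = 215.4801 cm^3

Final answer: 215.4801 cm^3


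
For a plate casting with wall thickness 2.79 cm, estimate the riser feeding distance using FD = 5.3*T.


Formula: FD = 5.3 * T  (riser feeding-distance rule)
FD = 5.3 * 2.79 cm = 14.7870 cm


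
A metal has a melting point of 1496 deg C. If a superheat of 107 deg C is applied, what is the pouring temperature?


Formula: T_pour = T_melt + Superheat
T_pour = 1496 + 107 = 1603 deg C


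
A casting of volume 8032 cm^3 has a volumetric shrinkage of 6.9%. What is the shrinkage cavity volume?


Formula: V_shrink = V_casting * shrinkage_pct / 100
V_shrink = 8032 cm^3 * 6.9 / 100 = 554.2080 cm^3

Final answer: 554.2080 cm^3


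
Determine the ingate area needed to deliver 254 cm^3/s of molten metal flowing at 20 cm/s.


Formula: A_ingate = Q / v  (continuity equation)
A = 254 cm^3/s / 20 cm/s = 12.7000 cm^2

Answer: 12.7000 cm^2


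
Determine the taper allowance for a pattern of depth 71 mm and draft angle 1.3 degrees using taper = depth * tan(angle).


Formula: taper = depth * tan(draft_angle)
tan(1.3 deg) = 0.0226932
taper = 71 mm * 0.0226932 = 1.6112 mm


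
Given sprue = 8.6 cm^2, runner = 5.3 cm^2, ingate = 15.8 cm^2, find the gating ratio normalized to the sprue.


Sprue:Runner:Ingate = 1 : 5.3/8.6 : 15.8/8.6 = 1:0.62:1.84


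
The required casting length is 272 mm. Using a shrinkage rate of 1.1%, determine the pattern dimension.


Formula: L_pattern = L_casting * (1 + shrinkage_rate/100)
Shrinkage factor = 1 + 1.1/100 = 1.011
L_pattern = 272 mm * 1.011 = 274.9920 mm


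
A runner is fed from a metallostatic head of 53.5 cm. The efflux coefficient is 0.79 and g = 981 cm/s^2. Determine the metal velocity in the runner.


Formula: v = Cd * sqrt(2 * g * h)  (Torricelli with discharge coefficient)
2*g*h = 2 * 981 * 53.5 = 104967.0 cm^2/s^2
sqrt(104967.0) = 323.98611 cm/s
v = 0.79 * 323.98611 = 255.9490 cm/s


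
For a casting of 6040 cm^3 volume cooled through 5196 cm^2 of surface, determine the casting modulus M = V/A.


Formula: Casting Modulus M = V / A
M = 6040 cm^3 / 5196 cm^2 = 1.1624 cm

Answer: 1.1624 cm


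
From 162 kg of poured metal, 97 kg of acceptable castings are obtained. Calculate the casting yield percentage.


Formula: Casting Yield = (W_good / W_total) * 100
Yield = (97 kg / 162 kg) * 100 = 59.8765%

Answer: 59.8765%


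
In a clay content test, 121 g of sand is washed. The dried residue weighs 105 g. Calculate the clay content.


Formula: Clay% = (W_total - W_washed) / W_total * 100
Clay mass = 121 - 105 = 16 g
Clay% = 16 / 121 * 100 = 13.2231%


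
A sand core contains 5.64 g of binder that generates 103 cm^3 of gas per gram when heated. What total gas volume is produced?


Formula: V_gas = W_binder * gas_evolution_rate
V = 5.64 g * 103 cm^3/g = 580.9200 cm^3

Final answer: 580.9200 cm^3


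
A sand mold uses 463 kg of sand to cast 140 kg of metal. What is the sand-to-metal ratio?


Formula: Sand-to-Metal Ratio = W_sand / W_metal
Ratio = 463 kg / 140 kg = 3.3071

Final answer: 3.3071


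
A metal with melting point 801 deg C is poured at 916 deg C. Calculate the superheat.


Formula: Superheat = T_pour - T_melt
Superheat = 916 - 801 = 115 deg C


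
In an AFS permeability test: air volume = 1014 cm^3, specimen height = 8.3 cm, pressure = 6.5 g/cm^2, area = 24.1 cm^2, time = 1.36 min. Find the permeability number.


Formula: Permeability Number P = (V * H) / (p * A * t)
Numerator: V * H = 1014 * 8.3 = 8416.2
Denominator: p * A * t = 6.5 * 24.1 * 1.36 = 213.044
P = 8416.2 / 213.044 = 39.5045


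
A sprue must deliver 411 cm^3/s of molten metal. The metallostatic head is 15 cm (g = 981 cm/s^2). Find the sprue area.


Formula: v = sqrt(2*g*h), A = Q/v
Velocity: v = sqrt(2 * 981 * 15) = sqrt(29430) = 171.5517 cm/s
Sprue area: A = Q / v = 411 / 171.5517 = 2.3958 cm^2


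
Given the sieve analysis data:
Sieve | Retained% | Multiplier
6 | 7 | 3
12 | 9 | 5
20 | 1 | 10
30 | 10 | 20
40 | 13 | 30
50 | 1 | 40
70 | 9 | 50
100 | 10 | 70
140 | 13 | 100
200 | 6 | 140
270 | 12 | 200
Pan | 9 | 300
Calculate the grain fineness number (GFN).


Formula: GFN = sum(pct * multiplier) / sum(pct)
sum(pct * multiplier) = 9096
sum(pct) = 100
GFN = 9096 / 100 = 90.96

Final answer: 90.96


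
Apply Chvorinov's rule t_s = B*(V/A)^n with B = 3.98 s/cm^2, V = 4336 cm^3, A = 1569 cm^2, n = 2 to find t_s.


Formula: t_s = B * (V/A)^n  (Chvorinov's rule, n=2)
Modulus M = V/A = 4336/1569 = 2.763544 cm
M^2 = 2.763544^2 = 7.637175 cm^2
t_s = 3.98 * 7.637175 = 30.3960 s

30.3960 s


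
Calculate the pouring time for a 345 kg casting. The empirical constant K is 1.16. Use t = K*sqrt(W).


Formula: t = K * sqrt(W)
sqrt(W) = sqrt(345) = 18.57418
t = 1.16 * 18.57418 = 21.5460 s

Answer: 21.5460 s


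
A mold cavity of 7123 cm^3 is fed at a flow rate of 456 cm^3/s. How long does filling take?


Formula: t_fill = V_mold / Q_flow
t = 7123 cm^3 / 456 cm^3/s = 15.6206 s

15.6206 s


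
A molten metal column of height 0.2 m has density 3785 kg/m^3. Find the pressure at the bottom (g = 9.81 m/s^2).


Formula: P = rho * g * h
rho * g = 3785 * 9.81 = 37130.85 N/m^3
P = 37130.85 * 0.2 = 7426.1700 Pa

Final answer: 7426.1700 Pa


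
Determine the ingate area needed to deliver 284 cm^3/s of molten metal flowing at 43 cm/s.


Formula: A_ingate = Q / v  (continuity equation)
A = 284 cm^3/s / 43 cm/s = 6.6047 cm^2

6.6047 cm^2


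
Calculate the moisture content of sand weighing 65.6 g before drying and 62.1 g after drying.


Formula: MC = (W_wet - W_dry) / W_wet * 100
Water mass = 65.6 - 62.1 = 3.5 g
MC = 3.5 / 65.6 * 100 = 5.3354%

5.3354%


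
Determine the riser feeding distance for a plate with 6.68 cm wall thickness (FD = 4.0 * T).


Formula: FD = 4.0 * T  (riser feeding-distance rule)
FD = 4.0 * 6.68 cm = 26.7200 cm

26.7200 cm


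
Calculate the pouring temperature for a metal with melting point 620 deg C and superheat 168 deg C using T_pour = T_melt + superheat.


Formula: T_pour = T_melt + Superheat
T_pour = 620 + 168 = 788 deg C

Answer: 788 deg C


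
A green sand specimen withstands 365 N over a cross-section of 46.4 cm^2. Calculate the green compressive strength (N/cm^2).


Formula: Compressive Strength = Force / Area
Strength = 365 N / 46.4 cm^2 = 7.8664 N/cm^2

7.8664 N/cm^2


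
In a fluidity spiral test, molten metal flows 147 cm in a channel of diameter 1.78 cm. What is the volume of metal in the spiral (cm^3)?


Formula: V = pi * (d/2)^2 * L  (cylinder volume)
Radius = 1.78/2 = 0.89 cm
V = pi * 0.89^2 * 147 = 365.8030 cm^3

365.8030 cm^3


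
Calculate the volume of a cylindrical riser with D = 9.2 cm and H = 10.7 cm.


Formula: V = pi * (D/2)^2 * H  (cylinder volume)
Radius = D/2 = 9.2/2 = 4.6 cm
V = pi * 4.6^2 * 10.7 = 711.2943 cm^3


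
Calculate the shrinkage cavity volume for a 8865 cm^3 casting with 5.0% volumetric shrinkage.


Formula: V_shrink = V_casting * shrinkage_pct / 100
V_shrink = 8865 cm^3 * 5.0 / 100 = 443.2500 cm^3

Answer: 443.2500 cm^3


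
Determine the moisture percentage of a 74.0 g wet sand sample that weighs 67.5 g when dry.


Formula: MC = (W_wet - W_dry) / W_wet * 100
Water mass = 74.0 - 67.5 = 6.5 g
MC = 6.5 / 74.0 * 100 = 8.7838%

8.7838%


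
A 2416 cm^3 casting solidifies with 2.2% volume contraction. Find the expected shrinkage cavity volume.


Formula: V_shrink = V_casting * shrinkage_pct / 100
V_shrink = 2416 cm^3 * 2.2 / 100 = 53.1520 cm^3

Final answer: 53.1520 cm^3
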